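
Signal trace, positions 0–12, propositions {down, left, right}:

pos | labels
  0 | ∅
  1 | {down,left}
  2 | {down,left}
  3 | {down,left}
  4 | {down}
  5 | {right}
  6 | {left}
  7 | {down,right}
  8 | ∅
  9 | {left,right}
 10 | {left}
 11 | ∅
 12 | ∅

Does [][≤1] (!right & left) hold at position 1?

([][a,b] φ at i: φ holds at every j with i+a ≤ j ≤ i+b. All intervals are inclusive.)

Check (!right & left) at every j in [1,2]:
  j=1: true
  j=2: true
All positions satisfy it → formula holds.

True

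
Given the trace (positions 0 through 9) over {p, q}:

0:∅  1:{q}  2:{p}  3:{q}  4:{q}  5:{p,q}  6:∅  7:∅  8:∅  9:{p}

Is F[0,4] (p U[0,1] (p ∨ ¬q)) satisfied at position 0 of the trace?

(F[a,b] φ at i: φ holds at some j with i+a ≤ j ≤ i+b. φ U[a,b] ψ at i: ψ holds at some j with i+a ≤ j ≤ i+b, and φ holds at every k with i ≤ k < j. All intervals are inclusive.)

Check (p U[0,1] (p ∨ ¬q)) at each j in [0,4]:
  j=0: holds
  j=1: fails
  j=2: holds
  j=3: fails
  j=4: fails
Found at j=0 → formula holds.

True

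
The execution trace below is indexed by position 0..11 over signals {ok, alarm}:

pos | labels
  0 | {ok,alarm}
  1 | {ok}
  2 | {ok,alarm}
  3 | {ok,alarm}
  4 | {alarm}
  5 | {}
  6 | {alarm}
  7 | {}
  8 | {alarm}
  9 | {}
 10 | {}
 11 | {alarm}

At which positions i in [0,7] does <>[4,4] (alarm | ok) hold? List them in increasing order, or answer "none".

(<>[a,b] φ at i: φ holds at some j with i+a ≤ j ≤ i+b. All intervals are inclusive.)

Evaluate at each i in [0,7]:
  i=0: ✓ (witness j=4)
  i=1: ✗ (none in [5,5])
  i=2: ✓ (witness j=6)
  i=3: ✗ (none in [7,7])
  i=4: ✓ (witness j=8)
  i=5: ✗ (none in [9,9])
  i=6: ✗ (none in [10,10])
  i=7: ✓ (witness j=11)

0, 2, 4, 7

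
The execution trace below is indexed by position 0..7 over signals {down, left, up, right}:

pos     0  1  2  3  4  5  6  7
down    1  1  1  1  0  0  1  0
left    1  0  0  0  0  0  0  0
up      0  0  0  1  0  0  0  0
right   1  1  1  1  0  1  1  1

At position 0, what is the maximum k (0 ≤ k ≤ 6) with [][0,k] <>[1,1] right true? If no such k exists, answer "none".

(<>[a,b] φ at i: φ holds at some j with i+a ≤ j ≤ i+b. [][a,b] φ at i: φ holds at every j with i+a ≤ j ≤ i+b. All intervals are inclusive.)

2

<>[1,1] right must hold from j=0 onward; find where it first fails.
  j=0: holds
  j=1: holds
  j=2: holds
  j=3: fails
Holds on [0,2], so largest k = 2.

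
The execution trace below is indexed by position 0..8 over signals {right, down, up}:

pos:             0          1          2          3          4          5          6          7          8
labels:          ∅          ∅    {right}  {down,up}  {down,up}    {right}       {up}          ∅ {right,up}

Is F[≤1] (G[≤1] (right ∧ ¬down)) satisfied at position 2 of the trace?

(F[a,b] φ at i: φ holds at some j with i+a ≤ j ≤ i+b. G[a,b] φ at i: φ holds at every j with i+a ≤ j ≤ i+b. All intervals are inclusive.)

Does not hold

Check G[≤1] (right ∧ ¬down) at each j in [2,3]:
  j=2: fails at 3
  j=3: fails at 3
No position in the window satisfies it → formula fails.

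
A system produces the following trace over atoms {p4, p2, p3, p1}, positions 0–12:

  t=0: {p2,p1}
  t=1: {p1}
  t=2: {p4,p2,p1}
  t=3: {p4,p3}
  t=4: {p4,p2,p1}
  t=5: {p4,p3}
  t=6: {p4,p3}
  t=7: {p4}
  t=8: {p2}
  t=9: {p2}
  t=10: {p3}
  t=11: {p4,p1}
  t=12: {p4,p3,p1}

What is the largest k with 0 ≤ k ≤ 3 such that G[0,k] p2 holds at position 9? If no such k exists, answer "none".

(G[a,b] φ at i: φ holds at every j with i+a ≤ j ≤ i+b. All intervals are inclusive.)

p2 must hold from j=9 onward; find where it first fails.
  j=9: holds
  j=10: fails
Holds on [9,9], so largest k = 0.

0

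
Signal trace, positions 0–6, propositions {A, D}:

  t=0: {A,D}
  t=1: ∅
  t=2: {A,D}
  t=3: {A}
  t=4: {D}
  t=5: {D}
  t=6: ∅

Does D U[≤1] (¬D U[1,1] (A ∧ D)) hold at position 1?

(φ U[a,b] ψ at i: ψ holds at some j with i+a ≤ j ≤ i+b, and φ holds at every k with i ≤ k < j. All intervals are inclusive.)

True

Need some j in [1,2] with (¬D U[1,1] (A ∧ D)), and D at every k in [1,j-1].
  j=1: (¬D U[1,1] (A ∧ D)) holds; no prefix to check → satisfied.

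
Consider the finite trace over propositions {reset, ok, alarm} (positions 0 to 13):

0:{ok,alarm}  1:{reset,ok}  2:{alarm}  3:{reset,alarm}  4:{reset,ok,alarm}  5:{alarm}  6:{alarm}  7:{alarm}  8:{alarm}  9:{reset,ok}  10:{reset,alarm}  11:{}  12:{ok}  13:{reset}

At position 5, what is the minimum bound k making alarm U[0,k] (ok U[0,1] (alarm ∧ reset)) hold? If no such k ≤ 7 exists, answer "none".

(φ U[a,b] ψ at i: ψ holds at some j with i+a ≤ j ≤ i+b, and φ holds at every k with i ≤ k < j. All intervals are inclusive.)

4

Need earliest j ≥ 5 with (ok U[0,1] (alarm ∧ reset)), and alarm at every k in [5,j-1].
  j=5: rhs fails.
  j=6: rhs fails.
  j=7: rhs fails.
  j=8: rhs fails.
  j=9: rhs holds; lhs holds on [5,8]. k = 4.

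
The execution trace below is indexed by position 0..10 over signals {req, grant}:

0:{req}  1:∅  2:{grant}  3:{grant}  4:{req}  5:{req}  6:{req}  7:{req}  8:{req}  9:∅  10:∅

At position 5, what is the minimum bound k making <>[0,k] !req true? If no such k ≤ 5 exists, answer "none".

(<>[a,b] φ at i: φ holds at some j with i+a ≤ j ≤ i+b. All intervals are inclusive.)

Scan j = 5,6,… for !req:
  j=5: fails
  j=6: fails
  j=7: fails
  j=8: fails
  j=9: holds
First hit at j=9, so smallest k = 9-5 = 4.

4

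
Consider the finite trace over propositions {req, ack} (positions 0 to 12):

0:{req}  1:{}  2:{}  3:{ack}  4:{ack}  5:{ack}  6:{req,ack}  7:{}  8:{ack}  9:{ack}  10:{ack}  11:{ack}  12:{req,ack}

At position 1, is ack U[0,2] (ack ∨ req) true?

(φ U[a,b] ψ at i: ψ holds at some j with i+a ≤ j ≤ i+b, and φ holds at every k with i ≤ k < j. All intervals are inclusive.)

Does not hold

Need some j in [1,3] with (ack ∨ req), and ack at every k in [1,j-1].
  j=1: (ack ∨ req) false.
  j=2: (ack ∨ req) false.
  j=3: (ack ∨ req) holds, but ack fails at k=1 → not this j.
No j in the window works → until fails.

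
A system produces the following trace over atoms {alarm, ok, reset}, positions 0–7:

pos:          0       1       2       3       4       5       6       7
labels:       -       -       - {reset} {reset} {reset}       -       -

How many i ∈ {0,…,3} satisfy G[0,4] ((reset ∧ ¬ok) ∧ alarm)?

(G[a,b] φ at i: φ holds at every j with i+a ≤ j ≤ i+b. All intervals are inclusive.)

Evaluate at each i in [0,3]:
  i=0: ✗ (fails at j=0)
  i=1: ✗ (fails at j=1)
  i=2: ✗ (fails at j=2)
  i=3: ✗ (fails at j=3)
Positions where it holds: {} → 0.

0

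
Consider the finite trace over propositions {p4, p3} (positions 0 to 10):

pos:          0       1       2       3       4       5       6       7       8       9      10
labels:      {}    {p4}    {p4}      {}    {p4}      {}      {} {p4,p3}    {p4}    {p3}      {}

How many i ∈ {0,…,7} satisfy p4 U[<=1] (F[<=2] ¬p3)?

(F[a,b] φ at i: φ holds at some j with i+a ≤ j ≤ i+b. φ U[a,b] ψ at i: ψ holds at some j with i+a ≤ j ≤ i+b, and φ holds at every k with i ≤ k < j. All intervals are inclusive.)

Evaluate at each i in [0,7]:
  i=0: ✓ (rhs at j=0)
  i=1: ✓ (rhs at j=1)
  i=2: ✓ (rhs at j=2)
  i=3: ✓ (rhs at j=3)
  i=4: ✓ (rhs at j=4)
  i=5: ✓ (rhs at j=5)
  i=6: ✓ (rhs at j=6)
  i=7: ✓ (rhs at j=7)
Positions where it holds: {0, 1, 2, 3, 4, 5, 6, 7} → 8.

8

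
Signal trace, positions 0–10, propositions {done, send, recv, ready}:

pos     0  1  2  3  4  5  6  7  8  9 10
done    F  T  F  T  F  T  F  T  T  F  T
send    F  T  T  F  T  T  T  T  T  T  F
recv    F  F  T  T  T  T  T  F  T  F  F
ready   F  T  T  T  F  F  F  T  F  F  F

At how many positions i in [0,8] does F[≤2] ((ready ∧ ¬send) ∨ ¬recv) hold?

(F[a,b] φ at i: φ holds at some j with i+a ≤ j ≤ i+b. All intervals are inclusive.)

8

Evaluate at each i in [0,8]:
  i=0: ✓ (witness j=0)
  i=1: ✓ (witness j=1)
  i=2: ✓ (witness j=3)
  i=3: ✓ (witness j=3)
  i=4: ✗ (none in [4,6])
  i=5: ✓ (witness j=7)
  i=6: ✓ (witness j=7)
  i=7: ✓ (witness j=7)
  i=8: ✓ (witness j=9)
Positions where it holds: {0, 1, 2, 3, 5, 6, 7, 8} → 8.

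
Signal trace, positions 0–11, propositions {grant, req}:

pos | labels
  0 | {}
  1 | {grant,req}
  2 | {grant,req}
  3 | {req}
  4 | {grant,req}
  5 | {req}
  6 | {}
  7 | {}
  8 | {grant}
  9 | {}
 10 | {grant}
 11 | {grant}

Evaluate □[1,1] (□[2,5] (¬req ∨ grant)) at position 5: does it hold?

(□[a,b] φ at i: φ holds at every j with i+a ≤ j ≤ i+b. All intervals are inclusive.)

Holds

Check □[2,5] (¬req ∨ grant) at every j in [6,6]:
  j=6: holds on [8,11]
All positions satisfy it → formula holds.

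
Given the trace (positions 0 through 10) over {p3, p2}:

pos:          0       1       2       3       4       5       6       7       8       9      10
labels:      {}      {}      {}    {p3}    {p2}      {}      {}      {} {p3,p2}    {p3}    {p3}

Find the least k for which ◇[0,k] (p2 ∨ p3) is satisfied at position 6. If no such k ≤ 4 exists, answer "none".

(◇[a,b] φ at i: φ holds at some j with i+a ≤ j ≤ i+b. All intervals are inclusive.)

Scan j = 6,7,… for (p2 ∨ p3):
  j=6: fails
  j=7: fails
  j=8: holds
First hit at j=8, so smallest k = 8-6 = 2.

2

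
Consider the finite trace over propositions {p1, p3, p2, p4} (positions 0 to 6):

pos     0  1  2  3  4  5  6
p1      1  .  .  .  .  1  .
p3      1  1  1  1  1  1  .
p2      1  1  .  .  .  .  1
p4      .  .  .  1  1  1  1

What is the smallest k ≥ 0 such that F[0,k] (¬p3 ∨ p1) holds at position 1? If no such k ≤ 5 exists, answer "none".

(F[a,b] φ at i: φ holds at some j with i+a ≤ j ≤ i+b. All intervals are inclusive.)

Scan j = 1,2,… for (¬p3 ∨ p1):
  j=1: fails
  j=2: fails
  j=3: fails
  j=4: fails
  j=5: holds
First hit at j=5, so smallest k = 5-1 = 4.

4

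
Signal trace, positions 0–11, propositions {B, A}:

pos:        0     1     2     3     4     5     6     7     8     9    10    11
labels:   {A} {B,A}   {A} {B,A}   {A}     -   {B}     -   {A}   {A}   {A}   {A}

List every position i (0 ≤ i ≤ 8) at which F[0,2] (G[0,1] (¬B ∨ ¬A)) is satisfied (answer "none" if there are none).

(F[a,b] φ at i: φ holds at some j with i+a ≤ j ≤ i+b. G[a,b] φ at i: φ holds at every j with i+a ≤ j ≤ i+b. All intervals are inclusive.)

2, 3, 4, 5, 6, 7, 8

Evaluate at each i in [0,8]:
  i=0: ✗ (none in [0,2])
  i=1: ✗ (none in [1,3])
  i=2: ✓ (witness j=4)
  i=3: ✓ (witness j=4)
  i=4: ✓ (witness j=4)
  i=5: ✓ (witness j=5)
  i=6: ✓ (witness j=6)
  i=7: ✓ (witness j=7)
  i=8: ✓ (witness j=8)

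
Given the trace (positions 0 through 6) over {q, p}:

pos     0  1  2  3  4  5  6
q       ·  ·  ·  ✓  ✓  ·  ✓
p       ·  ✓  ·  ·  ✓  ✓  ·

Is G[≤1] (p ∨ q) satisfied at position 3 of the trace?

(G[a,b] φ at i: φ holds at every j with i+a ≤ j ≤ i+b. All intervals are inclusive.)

Yes

Check (p ∨ q) at every j in [3,4]:
  j=3: true
  j=4: true
All positions satisfy it → formula holds.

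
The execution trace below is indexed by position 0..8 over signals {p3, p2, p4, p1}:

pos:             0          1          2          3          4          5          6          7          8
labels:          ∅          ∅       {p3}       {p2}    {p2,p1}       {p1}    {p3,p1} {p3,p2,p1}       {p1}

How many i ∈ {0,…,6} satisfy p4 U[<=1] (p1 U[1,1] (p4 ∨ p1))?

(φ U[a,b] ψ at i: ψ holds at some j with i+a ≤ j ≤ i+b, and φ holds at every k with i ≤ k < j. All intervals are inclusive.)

3

Evaluate at each i in [0,6]:
  i=0: ✗ (no rhs in [0,1])
  i=1: ✗ (no rhs in [1,2])
  i=2: ✗ (no rhs in [2,3])
  i=3: ✗ (lhs fails at k=3 before rhs at j=4)
  i=4: ✓ (rhs at j=4)
  i=5: ✓ (rhs at j=5)
  i=6: ✓ (rhs at j=6)
Positions where it holds: {4, 5, 6} → 3.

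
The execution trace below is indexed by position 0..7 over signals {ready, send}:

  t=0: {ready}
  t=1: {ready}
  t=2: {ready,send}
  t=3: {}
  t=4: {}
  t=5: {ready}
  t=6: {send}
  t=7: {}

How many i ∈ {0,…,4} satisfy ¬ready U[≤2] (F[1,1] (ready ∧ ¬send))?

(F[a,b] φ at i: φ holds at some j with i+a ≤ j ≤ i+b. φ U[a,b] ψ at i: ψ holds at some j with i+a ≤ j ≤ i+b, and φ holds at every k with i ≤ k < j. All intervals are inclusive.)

Evaluate at each i in [0,4]:
  i=0: ✓ (rhs at j=0)
  i=1: ✗ (no rhs in [1,3])
  i=2: ✗ (lhs fails at k=2 before rhs at j=4)
  i=3: ✓ (rhs at j=4; lhs holds on [3,3])
  i=4: ✓ (rhs at j=4)
Positions where it holds: {0, 3, 4} → 3.

3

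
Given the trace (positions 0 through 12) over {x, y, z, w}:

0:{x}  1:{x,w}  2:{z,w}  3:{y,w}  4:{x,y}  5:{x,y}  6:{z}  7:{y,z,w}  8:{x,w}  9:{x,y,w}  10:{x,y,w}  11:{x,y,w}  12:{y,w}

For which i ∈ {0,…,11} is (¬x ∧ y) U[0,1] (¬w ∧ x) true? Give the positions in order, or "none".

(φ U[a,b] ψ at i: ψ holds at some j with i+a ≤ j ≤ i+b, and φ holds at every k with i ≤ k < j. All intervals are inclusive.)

Evaluate at each i in [0,11]:
  i=0: ✓ (rhs at j=0)
  i=1: ✗ (no rhs in [1,2])
  i=2: ✗ (no rhs in [2,3])
  i=3: ✓ (rhs at j=4; lhs holds on [3,3])
  i=4: ✓ (rhs at j=4)
  i=5: ✓ (rhs at j=5)
  i=6: ✗ (no rhs in [6,7])
  i=7: ✗ (no rhs in [7,8])
  i=8: ✗ (no rhs in [8,9])
  i=9: ✗ (no rhs in [9,10])
  i=10: ✗ (no rhs in [10,11])
  i=11: ✗ (no rhs in [11,12])

0, 3, 4, 5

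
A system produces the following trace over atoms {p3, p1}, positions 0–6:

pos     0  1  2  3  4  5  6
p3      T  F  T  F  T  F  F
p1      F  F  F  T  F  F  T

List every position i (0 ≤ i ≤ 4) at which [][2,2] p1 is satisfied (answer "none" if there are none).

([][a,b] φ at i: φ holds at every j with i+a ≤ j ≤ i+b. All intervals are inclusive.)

Evaluate at each i in [0,4]:
  i=0: ✗ (fails at j=2)
  i=1: ✓ (all of [3,3])
  i=2: ✗ (fails at j=4)
  i=3: ✗ (fails at j=5)
  i=4: ✓ (all of [6,6])

1, 4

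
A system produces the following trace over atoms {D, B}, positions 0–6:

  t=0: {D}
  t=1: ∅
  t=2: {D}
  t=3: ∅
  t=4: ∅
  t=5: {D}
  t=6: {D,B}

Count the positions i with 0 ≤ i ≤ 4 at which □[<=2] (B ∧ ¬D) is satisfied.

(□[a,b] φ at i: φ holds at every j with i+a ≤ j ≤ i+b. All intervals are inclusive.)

0

Evaluate at each i in [0,4]:
  i=0: ✗ (fails at j=0)
  i=1: ✗ (fails at j=1)
  i=2: ✗ (fails at j=2)
  i=3: ✗ (fails at j=3)
  i=4: ✗ (fails at j=4)
Positions where it holds: {} → 0.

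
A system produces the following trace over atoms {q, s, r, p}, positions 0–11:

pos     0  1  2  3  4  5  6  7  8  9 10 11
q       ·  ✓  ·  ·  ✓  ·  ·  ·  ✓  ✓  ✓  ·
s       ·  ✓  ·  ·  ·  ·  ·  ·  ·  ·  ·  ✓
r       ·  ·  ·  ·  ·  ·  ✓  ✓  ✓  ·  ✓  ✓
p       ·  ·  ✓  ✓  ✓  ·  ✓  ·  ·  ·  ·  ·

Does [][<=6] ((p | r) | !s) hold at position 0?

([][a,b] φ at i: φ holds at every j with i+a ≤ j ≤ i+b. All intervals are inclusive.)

Check ((p | r) | !s) at every j in [0,6]:
  j=0: true
  j=1: false
  j=2: true
  j=3: true
  j=4: true
  j=5: true
  j=6: true
Fails at j=1 → formula fails.

No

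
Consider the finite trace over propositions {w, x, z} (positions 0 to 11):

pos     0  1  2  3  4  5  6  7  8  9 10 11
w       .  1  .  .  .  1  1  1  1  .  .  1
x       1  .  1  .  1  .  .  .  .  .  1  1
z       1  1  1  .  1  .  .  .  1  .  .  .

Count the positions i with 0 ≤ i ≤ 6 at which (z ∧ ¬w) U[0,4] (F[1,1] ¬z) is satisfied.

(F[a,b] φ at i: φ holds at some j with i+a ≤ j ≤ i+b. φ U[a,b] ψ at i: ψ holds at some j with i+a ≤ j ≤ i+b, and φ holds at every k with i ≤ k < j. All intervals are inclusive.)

4

Evaluate at each i in [0,6]:
  i=0: ✗ (lhs fails at k=1 before rhs at j=2)
  i=1: ✗ (lhs fails at k=1 before rhs at j=2)
  i=2: ✓ (rhs at j=2)
  i=3: ✗ (lhs fails at k=3 before rhs at j=4)
  i=4: ✓ (rhs at j=4)
  i=5: ✓ (rhs at j=5)
  i=6: ✓ (rhs at j=6)
Positions where it holds: {2, 4, 5, 6} → 4.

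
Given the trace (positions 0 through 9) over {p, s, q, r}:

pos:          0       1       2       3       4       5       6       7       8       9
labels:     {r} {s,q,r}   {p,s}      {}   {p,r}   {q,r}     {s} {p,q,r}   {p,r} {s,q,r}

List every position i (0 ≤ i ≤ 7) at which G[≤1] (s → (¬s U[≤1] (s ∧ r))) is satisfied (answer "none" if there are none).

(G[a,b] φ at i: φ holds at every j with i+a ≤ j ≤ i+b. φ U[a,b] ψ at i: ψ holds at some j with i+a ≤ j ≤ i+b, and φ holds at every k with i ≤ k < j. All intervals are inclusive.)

Evaluate at each i in [0,7]:
  i=0: ✓ (all of [0,1])
  i=1: ✗ (fails at j=2)
  i=2: ✗ (fails at j=2)
  i=3: ✓ (all of [3,4])
  i=4: ✓ (all of [4,5])
  i=5: ✗ (fails at j=6)
  i=6: ✗ (fails at j=6)
  i=7: ✓ (all of [7,8])

0, 3, 4, 7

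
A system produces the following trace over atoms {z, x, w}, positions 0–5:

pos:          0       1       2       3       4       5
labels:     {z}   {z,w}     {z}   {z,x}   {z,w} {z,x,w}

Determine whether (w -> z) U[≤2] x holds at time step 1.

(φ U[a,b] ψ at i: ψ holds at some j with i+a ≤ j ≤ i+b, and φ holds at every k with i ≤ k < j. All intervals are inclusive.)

Need some j in [1,3] with x, and (w -> z) at every k in [1,j-1].
  j=1: x false.
  j=2: x false.
  j=3: x holds; (w -> z) holds at every k in [1,2] → satisfied.

Holds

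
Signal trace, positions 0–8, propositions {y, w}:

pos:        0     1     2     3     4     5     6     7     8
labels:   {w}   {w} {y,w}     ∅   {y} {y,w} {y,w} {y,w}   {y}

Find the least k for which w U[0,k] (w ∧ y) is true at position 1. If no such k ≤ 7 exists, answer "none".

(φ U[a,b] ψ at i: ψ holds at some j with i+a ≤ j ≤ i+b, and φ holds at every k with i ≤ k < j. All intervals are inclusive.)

1

Need earliest j ≥ 1 with (w ∧ y), and w at every k in [1,j-1].
  j=1: rhs fails.
  j=2: rhs holds; lhs holds on [1,1]. k = 1.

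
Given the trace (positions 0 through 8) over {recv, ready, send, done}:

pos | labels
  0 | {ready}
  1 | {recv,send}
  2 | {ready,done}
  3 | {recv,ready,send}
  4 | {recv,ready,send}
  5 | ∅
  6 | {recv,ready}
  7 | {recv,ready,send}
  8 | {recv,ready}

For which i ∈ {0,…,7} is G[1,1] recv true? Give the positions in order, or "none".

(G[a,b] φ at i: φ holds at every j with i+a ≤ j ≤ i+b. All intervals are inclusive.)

Evaluate at each i in [0,7]:
  i=0: ✓ (all of [1,1])
  i=1: ✗ (fails at j=2)
  i=2: ✓ (all of [3,3])
  i=3: ✓ (all of [4,4])
  i=4: ✗ (fails at j=5)
  i=5: ✓ (all of [6,6])
  i=6: ✓ (all of [7,7])
  i=7: ✓ (all of [8,8])

0, 2, 3, 5, 6, 7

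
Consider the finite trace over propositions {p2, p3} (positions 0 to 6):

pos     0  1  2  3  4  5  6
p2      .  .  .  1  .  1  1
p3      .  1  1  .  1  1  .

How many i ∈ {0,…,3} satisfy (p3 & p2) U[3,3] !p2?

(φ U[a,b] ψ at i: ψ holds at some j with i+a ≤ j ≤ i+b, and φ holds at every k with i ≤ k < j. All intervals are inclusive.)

Evaluate at each i in [0,3]:
  i=0: ✗ (no rhs in [3,3])
  i=1: ✗ (lhs fails at k=1 before rhs at j=4)
  i=2: ✗ (no rhs in [5,5])
  i=3: ✗ (no rhs in [6,6])
Positions where it holds: {} → 0.

0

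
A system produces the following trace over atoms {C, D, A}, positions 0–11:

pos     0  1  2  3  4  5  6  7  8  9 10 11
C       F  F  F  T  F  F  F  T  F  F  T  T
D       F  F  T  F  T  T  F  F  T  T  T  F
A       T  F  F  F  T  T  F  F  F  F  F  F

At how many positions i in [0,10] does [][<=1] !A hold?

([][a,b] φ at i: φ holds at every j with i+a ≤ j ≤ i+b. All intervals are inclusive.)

7

Evaluate at each i in [0,10]:
  i=0: ✗ (fails at j=0)
  i=1: ✓ (all of [1,2])
  i=2: ✓ (all of [2,3])
  i=3: ✗ (fails at j=4)
  i=4: ✗ (fails at j=4)
  i=5: ✗ (fails at j=5)
  i=6: ✓ (all of [6,7])
  i=7: ✓ (all of [7,8])
  i=8: ✓ (all of [8,9])
  i=9: ✓ (all of [9,10])
  i=10: ✓ (all of [10,11])
Positions where it holds: {1, 2, 6, 7, 8, 9, 10} → 7.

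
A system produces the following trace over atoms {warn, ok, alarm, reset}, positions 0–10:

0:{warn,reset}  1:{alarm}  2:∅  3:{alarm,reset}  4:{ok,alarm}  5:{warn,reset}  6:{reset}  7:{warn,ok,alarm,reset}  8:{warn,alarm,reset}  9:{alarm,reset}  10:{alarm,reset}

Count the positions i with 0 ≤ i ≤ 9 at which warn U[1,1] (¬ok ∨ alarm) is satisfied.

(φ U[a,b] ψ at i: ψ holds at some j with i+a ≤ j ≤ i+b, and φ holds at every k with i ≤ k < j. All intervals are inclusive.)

Evaluate at each i in [0,9]:
  i=0: ✓ (rhs at j=1; lhs holds on [0,0])
  i=1: ✗ (lhs fails at k=1 before rhs at j=2)
  i=2: ✗ (lhs fails at k=2 before rhs at j=3)
  i=3: ✗ (lhs fails at k=3 before rhs at j=4)
  i=4: ✗ (lhs fails at k=4 before rhs at j=5)
  i=5: ✓ (rhs at j=6; lhs holds on [5,5])
  i=6: ✗ (lhs fails at k=6 before rhs at j=7)
  i=7: ✓ (rhs at j=8; lhs holds on [7,7])
  i=8: ✓ (rhs at j=9; lhs holds on [8,8])
  i=9: ✗ (lhs fails at k=9 before rhs at j=10)
Positions where it holds: {0, 5, 7, 8} → 4.

4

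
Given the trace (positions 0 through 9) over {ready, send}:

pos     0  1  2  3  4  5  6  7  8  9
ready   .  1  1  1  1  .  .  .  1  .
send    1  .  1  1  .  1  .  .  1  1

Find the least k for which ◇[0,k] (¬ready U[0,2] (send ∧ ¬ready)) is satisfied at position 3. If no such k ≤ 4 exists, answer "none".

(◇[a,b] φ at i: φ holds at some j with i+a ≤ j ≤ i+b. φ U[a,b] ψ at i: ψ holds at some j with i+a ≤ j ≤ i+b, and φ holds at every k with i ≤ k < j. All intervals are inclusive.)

Scan j = 3,4,… for (¬ready U[0,2] (send ∧ ¬ready)):
  j=3: fails
  j=4: fails
  j=5: holds
First hit at j=5, so smallest k = 5-3 = 2.

2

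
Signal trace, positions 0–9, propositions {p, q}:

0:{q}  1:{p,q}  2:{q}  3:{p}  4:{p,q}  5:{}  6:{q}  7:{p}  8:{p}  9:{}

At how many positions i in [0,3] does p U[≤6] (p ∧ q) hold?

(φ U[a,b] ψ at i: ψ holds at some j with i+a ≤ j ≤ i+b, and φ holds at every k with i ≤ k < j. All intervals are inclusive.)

Evaluate at each i in [0,3]:
  i=0: ✗ (lhs fails at k=0 before rhs at j=1)
  i=1: ✓ (rhs at j=1)
  i=2: ✗ (lhs fails at k=2 before rhs at j=4)
  i=3: ✓ (rhs at j=4; lhs holds on [3,3])
Positions where it holds: {1, 3} → 2.

2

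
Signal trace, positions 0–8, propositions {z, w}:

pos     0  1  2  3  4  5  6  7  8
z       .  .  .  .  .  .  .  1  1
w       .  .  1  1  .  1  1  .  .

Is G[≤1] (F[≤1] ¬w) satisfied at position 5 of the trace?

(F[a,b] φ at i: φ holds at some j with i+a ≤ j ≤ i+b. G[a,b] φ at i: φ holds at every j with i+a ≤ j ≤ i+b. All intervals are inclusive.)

Check F[≤1] ¬w at every j in [5,6]:
  j=5: fails (none in [5,6])
  j=6: holds (witness at 7)
Fails at j=5 → formula fails.

Does not hold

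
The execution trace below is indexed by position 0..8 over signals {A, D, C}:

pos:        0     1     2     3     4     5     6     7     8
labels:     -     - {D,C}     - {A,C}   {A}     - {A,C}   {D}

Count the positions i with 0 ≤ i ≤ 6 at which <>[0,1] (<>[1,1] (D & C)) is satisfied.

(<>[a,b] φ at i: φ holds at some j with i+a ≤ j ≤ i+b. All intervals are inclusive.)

2

Evaluate at each i in [0,6]:
  i=0: ✓ (witness j=1)
  i=1: ✓ (witness j=1)
  i=2: ✗ (none in [2,3])
  i=3: ✗ (none in [3,4])
  i=4: ✗ (none in [4,5])
  i=5: ✗ (none in [5,6])
  i=6: ✗ (none in [6,7])
Positions where it holds: {0, 1} → 2.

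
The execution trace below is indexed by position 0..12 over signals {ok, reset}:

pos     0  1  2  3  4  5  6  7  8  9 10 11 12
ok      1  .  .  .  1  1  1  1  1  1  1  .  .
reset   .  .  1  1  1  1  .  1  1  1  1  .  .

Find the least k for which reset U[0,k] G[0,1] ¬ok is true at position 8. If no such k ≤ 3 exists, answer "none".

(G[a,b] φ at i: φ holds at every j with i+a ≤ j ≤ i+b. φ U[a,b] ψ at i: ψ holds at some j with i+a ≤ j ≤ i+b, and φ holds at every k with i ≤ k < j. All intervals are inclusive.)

3

Need earliest j ≥ 8 with G[0,1] ¬ok, and reset at every k in [8,j-1].
  j=8: rhs fails.
  j=9: rhs fails.
  j=10: rhs fails.
  j=11: rhs holds; lhs holds on [8,10]. k = 3.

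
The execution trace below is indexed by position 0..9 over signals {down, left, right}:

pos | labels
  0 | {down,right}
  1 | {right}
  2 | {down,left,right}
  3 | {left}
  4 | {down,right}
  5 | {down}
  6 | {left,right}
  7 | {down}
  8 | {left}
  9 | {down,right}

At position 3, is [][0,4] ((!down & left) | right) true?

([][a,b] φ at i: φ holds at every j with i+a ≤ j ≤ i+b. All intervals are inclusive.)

No

Check ((!down & left) | right) at every j in [3,7]:
  j=3: true
  j=4: true
  j=5: false
  j=6: true
  j=7: false
Fails at j=5 → formula fails.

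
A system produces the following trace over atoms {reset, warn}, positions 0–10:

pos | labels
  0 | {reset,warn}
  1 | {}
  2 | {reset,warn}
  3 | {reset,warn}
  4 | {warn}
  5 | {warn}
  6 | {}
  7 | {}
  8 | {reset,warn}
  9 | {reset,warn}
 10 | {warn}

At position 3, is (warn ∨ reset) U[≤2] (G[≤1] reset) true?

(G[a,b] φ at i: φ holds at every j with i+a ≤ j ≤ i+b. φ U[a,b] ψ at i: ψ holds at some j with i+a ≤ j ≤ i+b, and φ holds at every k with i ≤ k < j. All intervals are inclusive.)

Need some j in [3,5] with G[≤1] reset, and (warn ∨ reset) at every k in [3,j-1].
  j=3: G[≤1] reset — fails at 4.
  j=4: G[≤1] reset — fails at 4.
  j=5: G[≤1] reset — fails at 5.
No j in the window works → until fails.

False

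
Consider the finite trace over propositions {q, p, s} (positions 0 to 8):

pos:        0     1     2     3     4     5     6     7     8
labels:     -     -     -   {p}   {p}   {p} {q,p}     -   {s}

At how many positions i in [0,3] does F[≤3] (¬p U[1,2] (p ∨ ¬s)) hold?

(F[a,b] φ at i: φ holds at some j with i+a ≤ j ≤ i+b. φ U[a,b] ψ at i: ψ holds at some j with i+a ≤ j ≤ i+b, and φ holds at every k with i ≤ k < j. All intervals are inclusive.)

3

Evaluate at each i in [0,3]:
  i=0: ✓ (witness j=0)
  i=1: ✓ (witness j=1)
  i=2: ✓ (witness j=2)
  i=3: ✗ (none in [3,6])
Positions where it holds: {0, 1, 2} → 3.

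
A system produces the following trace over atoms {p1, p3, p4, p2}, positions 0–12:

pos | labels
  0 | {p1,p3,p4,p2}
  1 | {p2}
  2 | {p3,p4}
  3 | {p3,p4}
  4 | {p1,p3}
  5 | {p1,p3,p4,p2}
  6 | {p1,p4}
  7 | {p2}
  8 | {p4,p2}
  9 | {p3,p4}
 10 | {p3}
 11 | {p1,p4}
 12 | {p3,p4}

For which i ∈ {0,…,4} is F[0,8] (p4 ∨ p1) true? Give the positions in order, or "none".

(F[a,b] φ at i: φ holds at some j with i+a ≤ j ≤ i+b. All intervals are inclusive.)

0, 1, 2, 3, 4

Evaluate at each i in [0,4]:
  i=0: ✓ (witness j=0)
  i=1: ✓ (witness j=2)
  i=2: ✓ (witness j=2)
  i=3: ✓ (witness j=3)
  i=4: ✓ (witness j=4)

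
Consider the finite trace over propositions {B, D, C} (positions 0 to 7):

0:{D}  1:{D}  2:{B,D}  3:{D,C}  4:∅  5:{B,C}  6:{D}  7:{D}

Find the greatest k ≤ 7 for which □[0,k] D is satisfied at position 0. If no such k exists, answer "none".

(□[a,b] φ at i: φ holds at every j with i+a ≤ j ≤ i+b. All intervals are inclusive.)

3

D must hold from j=0 onward; find where it first fails.
  j=0: holds
  j=1: holds
  j=2: holds
  j=3: holds
  j=4: fails
Holds on [0,3], so largest k = 3.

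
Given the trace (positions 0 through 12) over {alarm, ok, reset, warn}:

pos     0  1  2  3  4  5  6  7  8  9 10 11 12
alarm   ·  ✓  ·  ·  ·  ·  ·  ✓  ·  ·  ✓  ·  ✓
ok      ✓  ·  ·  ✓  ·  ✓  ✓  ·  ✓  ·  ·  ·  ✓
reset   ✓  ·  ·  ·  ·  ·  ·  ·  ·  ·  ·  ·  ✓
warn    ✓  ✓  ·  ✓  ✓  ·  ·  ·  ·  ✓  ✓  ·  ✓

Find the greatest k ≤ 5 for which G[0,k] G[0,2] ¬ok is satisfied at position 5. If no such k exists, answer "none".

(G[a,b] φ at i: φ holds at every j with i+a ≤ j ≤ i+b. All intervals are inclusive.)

G[0,2] ¬ok must hold from j=5 onward; find where it first fails.
  j=5: fails → no k works.

none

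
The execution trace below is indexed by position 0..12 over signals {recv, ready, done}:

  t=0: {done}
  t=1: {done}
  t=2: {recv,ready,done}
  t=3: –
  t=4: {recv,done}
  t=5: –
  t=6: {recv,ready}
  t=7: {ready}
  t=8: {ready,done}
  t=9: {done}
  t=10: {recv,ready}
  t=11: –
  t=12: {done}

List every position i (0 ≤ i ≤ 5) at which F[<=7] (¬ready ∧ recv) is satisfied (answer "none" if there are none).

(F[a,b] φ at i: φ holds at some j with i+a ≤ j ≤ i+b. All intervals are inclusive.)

0, 1, 2, 3, 4

Evaluate at each i in [0,5]:
  i=0: ✓ (witness j=4)
  i=1: ✓ (witness j=4)
  i=2: ✓ (witness j=4)
  i=3: ✓ (witness j=4)
  i=4: ✓ (witness j=4)
  i=5: ✗ (none in [5,12])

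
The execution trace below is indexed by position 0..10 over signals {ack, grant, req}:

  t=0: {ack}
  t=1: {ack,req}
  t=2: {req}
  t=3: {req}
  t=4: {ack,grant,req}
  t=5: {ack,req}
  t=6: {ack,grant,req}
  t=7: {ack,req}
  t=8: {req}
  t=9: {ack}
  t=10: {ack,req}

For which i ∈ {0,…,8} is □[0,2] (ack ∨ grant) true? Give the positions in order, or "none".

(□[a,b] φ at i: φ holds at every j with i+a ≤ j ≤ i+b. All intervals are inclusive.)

4, 5

Evaluate at each i in [0,8]:
  i=0: ✗ (fails at j=2)
  i=1: ✗ (fails at j=2)
  i=2: ✗ (fails at j=2)
  i=3: ✗ (fails at j=3)
  i=4: ✓ (all of [4,6])
  i=5: ✓ (all of [5,7])
  i=6: ✗ (fails at j=8)
  i=7: ✗ (fails at j=8)
  i=8: ✗ (fails at j=8)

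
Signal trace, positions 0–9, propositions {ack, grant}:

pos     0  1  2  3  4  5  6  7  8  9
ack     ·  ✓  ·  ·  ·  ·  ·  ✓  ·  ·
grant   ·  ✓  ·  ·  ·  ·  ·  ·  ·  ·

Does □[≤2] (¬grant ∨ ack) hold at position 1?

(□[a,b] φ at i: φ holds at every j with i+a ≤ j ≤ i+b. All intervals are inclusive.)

Holds

Check (¬grant ∨ ack) at every j in [1,3]:
  j=1: true
  j=2: true
  j=3: true
All positions satisfy it → formula holds.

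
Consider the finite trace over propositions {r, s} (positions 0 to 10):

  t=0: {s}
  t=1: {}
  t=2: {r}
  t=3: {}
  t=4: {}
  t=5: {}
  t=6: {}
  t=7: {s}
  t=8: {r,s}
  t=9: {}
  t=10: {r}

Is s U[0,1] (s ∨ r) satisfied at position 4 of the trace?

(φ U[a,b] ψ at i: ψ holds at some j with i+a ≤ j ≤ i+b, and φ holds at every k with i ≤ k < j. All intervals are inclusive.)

Does not hold

Need some j in [4,5] with (s ∨ r), and s at every k in [4,j-1].
  j=4: (s ∨ r) false.
  j=5: (s ∨ r) false.
No j in the window works → until fails.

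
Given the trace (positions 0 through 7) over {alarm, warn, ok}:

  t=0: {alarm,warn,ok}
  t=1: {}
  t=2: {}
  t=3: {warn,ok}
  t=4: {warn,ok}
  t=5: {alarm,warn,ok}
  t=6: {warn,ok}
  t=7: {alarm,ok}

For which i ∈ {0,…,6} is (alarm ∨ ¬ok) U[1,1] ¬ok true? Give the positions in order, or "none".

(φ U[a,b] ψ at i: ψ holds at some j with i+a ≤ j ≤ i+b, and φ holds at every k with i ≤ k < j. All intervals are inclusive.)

Evaluate at each i in [0,6]:
  i=0: ✓ (rhs at j=1; lhs holds on [0,0])
  i=1: ✓ (rhs at j=2; lhs holds on [1,1])
  i=2: ✗ (no rhs in [3,3])
  i=3: ✗ (no rhs in [4,4])
  i=4: ✗ (no rhs in [5,5])
  i=5: ✗ (no rhs in [6,6])
  i=6: ✗ (no rhs in [7,7])

0, 1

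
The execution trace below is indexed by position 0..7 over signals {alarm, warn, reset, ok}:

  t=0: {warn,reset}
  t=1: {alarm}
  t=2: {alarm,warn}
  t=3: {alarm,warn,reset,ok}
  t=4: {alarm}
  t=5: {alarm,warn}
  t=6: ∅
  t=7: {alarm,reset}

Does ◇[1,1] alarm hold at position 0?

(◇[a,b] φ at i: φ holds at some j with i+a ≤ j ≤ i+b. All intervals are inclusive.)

Yes

Check alarm at each j in [1,1]:
  j=1: true
Found at j=1 → formula holds.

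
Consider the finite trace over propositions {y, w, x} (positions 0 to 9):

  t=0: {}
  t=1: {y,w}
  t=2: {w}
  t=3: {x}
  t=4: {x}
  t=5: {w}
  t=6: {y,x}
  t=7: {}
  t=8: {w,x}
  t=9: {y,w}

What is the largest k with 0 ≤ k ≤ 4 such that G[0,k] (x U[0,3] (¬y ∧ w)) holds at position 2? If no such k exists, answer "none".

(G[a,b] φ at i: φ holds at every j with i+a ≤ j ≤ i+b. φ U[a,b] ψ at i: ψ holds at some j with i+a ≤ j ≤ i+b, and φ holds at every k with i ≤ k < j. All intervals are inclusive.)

(x U[0,3] (¬y ∧ w)) must hold from j=2 onward; find where it first fails.
  j=2: holds
  j=3: holds
  j=4: holds
  j=5: holds
  j=6: fails
Holds on [2,5], so largest k = 3.

3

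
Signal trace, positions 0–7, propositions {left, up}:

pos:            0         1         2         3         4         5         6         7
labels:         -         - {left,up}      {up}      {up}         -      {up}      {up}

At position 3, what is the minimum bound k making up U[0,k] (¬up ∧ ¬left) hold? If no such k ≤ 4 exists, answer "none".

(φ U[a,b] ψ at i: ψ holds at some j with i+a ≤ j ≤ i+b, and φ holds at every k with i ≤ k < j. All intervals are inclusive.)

2

Need earliest j ≥ 3 with (¬up ∧ ¬left), and up at every k in [3,j-1].
  j=3: rhs fails.
  j=4: rhs fails.
  j=5: rhs holds; lhs holds on [3,4]. k = 2.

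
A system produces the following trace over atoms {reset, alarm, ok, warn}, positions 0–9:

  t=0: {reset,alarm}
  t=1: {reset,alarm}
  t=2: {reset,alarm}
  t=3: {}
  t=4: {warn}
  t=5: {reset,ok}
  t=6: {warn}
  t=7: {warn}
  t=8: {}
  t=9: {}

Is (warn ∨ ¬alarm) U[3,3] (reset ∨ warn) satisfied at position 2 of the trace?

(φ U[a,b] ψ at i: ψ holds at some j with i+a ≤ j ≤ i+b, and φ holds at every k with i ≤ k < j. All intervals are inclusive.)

Need some j in [5,5] with (reset ∨ warn), and (warn ∨ ¬alarm) at every k in [2,j-1].
  j=5: (reset ∨ warn) holds, but (warn ∨ ¬alarm) fails at k=2 → not this j.
No j in the window works → until fails.

No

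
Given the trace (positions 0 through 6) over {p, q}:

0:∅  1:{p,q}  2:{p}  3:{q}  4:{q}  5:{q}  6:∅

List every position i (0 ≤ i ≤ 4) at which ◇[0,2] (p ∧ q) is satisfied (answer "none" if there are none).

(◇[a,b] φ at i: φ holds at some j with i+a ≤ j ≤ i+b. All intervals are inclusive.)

0, 1

Evaluate at each i in [0,4]:
  i=0: ✓ (witness j=1)
  i=1: ✓ (witness j=1)
  i=2: ✗ (none in [2,4])
  i=3: ✗ (none in [3,5])
  i=4: ✗ (none in [4,6])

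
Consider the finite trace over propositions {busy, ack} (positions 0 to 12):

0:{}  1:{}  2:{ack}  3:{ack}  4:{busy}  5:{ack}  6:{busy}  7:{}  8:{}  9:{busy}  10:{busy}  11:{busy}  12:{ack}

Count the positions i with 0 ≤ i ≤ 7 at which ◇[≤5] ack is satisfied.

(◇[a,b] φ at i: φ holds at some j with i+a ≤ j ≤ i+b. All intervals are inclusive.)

7

Evaluate at each i in [0,7]:
  i=0: ✓ (witness j=2)
  i=1: ✓ (witness j=2)
  i=2: ✓ (witness j=2)
  i=3: ✓ (witness j=3)
  i=4: ✓ (witness j=5)
  i=5: ✓ (witness j=5)
  i=6: ✗ (none in [6,11])
  i=7: ✓ (witness j=12)
Positions where it holds: {0, 1, 2, 3, 4, 5, 7} → 7.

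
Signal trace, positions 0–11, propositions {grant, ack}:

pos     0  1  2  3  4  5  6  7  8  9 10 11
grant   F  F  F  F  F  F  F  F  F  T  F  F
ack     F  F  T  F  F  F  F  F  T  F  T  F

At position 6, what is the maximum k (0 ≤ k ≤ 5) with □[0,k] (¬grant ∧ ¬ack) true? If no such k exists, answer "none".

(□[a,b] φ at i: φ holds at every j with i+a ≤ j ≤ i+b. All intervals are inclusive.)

1

(¬grant ∧ ¬ack) must hold from j=6 onward; find where it first fails.
  j=6: holds
  j=7: holds
  j=8: fails
Holds on [6,7], so largest k = 1.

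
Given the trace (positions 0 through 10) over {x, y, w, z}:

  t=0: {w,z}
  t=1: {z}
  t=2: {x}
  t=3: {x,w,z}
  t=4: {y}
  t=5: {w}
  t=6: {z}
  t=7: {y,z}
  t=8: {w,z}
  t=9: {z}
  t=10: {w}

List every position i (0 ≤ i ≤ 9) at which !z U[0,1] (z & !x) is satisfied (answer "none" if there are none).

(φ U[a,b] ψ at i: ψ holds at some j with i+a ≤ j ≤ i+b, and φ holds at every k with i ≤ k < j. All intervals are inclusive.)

0, 1, 5, 6, 7, 8, 9

Evaluate at each i in [0,9]:
  i=0: ✓ (rhs at j=0)
  i=1: ✓ (rhs at j=1)
  i=2: ✗ (no rhs in [2,3])
  i=3: ✗ (no rhs in [3,4])
  i=4: ✗ (no rhs in [4,5])
  i=5: ✓ (rhs at j=6; lhs holds on [5,5])
  i=6: ✓ (rhs at j=6)
  i=7: ✓ (rhs at j=7)
  i=8: ✓ (rhs at j=8)
  i=9: ✓ (rhs at j=9)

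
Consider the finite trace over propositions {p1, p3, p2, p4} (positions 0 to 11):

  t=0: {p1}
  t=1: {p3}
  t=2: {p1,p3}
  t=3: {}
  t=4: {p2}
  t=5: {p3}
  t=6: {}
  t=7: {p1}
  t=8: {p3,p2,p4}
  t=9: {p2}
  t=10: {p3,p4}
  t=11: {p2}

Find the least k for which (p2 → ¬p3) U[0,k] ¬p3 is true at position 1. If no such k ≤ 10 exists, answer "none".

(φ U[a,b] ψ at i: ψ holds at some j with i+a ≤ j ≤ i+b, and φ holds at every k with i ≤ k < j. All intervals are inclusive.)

Need earliest j ≥ 1 with ¬p3, and (p2 → ¬p3) at every k in [1,j-1].
  j=1: rhs fails.
  j=2: rhs fails.
  j=3: rhs holds; lhs holds on [1,2]. k = 2.

2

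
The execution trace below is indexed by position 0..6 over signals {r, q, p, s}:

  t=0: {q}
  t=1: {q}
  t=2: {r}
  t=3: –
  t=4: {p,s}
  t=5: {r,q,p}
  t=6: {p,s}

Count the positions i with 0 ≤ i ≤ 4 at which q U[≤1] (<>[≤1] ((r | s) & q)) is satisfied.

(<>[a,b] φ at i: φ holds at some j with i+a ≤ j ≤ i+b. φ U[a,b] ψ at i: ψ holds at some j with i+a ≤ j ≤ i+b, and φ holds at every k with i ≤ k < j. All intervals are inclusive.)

Evaluate at each i in [0,4]:
  i=0: ✗ (no rhs in [0,1])
  i=1: ✗ (no rhs in [1,2])
  i=2: ✗ (no rhs in [2,3])
  i=3: ✗ (lhs fails at k=3 before rhs at j=4)
  i=4: ✓ (rhs at j=4)
Positions where it holds: {4} → 1.

1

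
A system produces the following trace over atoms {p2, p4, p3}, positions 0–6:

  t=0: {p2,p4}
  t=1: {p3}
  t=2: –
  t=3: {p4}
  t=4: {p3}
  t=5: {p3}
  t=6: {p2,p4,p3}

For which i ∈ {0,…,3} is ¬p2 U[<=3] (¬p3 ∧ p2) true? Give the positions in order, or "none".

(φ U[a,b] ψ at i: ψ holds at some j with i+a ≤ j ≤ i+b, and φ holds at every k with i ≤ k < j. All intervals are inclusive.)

Evaluate at each i in [0,3]:
  i=0: ✓ (rhs at j=0)
  i=1: ✗ (no rhs in [1,4])
  i=2: ✗ (no rhs in [2,5])
  i=3: ✗ (no rhs in [3,6])

0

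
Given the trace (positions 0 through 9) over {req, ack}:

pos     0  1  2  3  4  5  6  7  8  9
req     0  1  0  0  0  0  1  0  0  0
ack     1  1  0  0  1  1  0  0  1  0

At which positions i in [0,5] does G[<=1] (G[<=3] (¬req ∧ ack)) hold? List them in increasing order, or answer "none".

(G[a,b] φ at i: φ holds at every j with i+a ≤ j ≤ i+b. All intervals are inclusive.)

none

Evaluate at each i in [0,5]:
  i=0: ✗ (fails at j=0)
  i=1: ✗ (fails at j=1)
  i=2: ✗ (fails at j=2)
  i=3: ✗ (fails at j=3)
  i=4: ✗ (fails at j=4)
  i=5: ✗ (fails at j=5)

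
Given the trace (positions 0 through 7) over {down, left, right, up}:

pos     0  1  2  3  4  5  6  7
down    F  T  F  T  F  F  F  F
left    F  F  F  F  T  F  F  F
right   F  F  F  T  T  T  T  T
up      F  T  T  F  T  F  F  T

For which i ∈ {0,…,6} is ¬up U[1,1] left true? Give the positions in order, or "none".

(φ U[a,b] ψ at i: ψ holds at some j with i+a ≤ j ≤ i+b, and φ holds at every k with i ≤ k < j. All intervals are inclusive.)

Evaluate at each i in [0,6]:
  i=0: ✗ (no rhs in [1,1])
  i=1: ✗ (no rhs in [2,2])
  i=2: ✗ (no rhs in [3,3])
  i=3: ✓ (rhs at j=4; lhs holds on [3,3])
  i=4: ✗ (no rhs in [5,5])
  i=5: ✗ (no rhs in [6,6])
  i=6: ✗ (no rhs in [7,7])

3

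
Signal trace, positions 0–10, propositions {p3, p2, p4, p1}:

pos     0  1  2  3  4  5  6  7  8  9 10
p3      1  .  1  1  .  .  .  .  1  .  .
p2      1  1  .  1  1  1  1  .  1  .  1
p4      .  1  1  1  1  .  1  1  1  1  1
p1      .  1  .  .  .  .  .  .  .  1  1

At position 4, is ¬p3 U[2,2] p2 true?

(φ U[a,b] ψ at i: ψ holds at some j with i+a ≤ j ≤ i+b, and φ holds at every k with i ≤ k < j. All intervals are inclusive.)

Need some j in [6,6] with p2, and ¬p3 at every k in [4,j-1].
  j=6: p2 holds; ¬p3 holds at every k in [4,5] → satisfied.

True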